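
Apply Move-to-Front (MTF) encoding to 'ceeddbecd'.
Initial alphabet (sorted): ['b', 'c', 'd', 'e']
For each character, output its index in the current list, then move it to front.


MTF encoding:
'c': index 1 in ['b', 'c', 'd', 'e'] -> ['c', 'b', 'd', 'e']
'e': index 3 in ['c', 'b', 'd', 'e'] -> ['e', 'c', 'b', 'd']
'e': index 0 in ['e', 'c', 'b', 'd'] -> ['e', 'c', 'b', 'd']
'd': index 3 in ['e', 'c', 'b', 'd'] -> ['d', 'e', 'c', 'b']
'd': index 0 in ['d', 'e', 'c', 'b'] -> ['d', 'e', 'c', 'b']
'b': index 3 in ['d', 'e', 'c', 'b'] -> ['b', 'd', 'e', 'c']
'e': index 2 in ['b', 'd', 'e', 'c'] -> ['e', 'b', 'd', 'c']
'c': index 3 in ['e', 'b', 'd', 'c'] -> ['c', 'e', 'b', 'd']
'd': index 3 in ['c', 'e', 'b', 'd'] -> ['d', 'c', 'e', 'b']


Output: [1, 3, 0, 3, 0, 3, 2, 3, 3]


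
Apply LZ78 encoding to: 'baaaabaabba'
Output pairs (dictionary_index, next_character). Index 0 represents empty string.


LZ78 encoding steps:
Dictionary: {0: ''}
Step 1: w='' (idx 0), next='b' -> output (0, 'b'), add 'b' as idx 1
Step 2: w='' (idx 0), next='a' -> output (0, 'a'), add 'a' as idx 2
Step 3: w='a' (idx 2), next='a' -> output (2, 'a'), add 'aa' as idx 3
Step 4: w='a' (idx 2), next='b' -> output (2, 'b'), add 'ab' as idx 4
Step 5: w='aa' (idx 3), next='b' -> output (3, 'b'), add 'aab' as idx 5
Step 6: w='b' (idx 1), next='a' -> output (1, 'a'), add 'ba' as idx 6


Encoded: [(0, 'b'), (0, 'a'), (2, 'a'), (2, 'b'), (3, 'b'), (1, 'a')]


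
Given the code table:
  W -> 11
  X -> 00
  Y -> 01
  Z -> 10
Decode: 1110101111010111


Decoding:
11 -> W
10 -> Z
10 -> Z
11 -> W
11 -> W
01 -> Y
01 -> Y
11 -> W


Result: WZZWWYYW


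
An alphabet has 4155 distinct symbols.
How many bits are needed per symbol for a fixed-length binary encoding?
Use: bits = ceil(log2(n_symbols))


log2(4155) = 12.0206
Bracket: 2^12 = 4096 < 4155 <= 2^13 = 8192
So ceil(log2(4155)) = 13

bits = ceil(log2(4155)) = ceil(12.0206) = 13 bits


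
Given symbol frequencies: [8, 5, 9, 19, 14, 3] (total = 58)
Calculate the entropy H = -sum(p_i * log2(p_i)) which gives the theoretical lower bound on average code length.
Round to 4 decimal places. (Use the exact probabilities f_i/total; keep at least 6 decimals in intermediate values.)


Per-symbol terms -p_i * log2(p_i) with p_i = f_i/58:
  p = 8/58 = 0.137931: log2(p) = -2.857981, -p*log2(p) = 0.394204
  p = 5/58 = 0.086207: log2(p) = -3.536053, -p*log2(p) = 0.304832
  p = 9/58 = 0.155172: log2(p) = -2.688056, -p*log2(p) = 0.417112
  p = 19/58 = 0.327586: log2(p) = -1.610053, -p*log2(p) = 0.527431
  p = 14/58 = 0.241379: log2(p) = -2.050626, -p*log2(p) = 0.494979
  p = 3/58 = 0.051724: log2(p) = -4.273018, -p*log2(p) = 0.221018
H = 0.394204 + 0.304832 + 0.417112 + 0.527431 + 0.494979 + 0.221018 = 2.359576

H = 2.3596 bits/symbol


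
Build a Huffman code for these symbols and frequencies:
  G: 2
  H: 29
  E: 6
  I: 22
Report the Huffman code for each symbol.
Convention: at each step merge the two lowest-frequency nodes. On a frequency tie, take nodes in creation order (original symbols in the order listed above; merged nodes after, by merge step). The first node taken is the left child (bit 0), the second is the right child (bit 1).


Huffman tree construction:
Step 1: Merge G(2) + E(6) = 8
Step 2: Merge (G+E)(8) + I(22) = 30
Step 3: Merge H(29) + ((G+E)+I)(30) = 59
Read each symbol's code off the tree from the root (left child = 0, right child = 1).

Codes:
  G: 100 (length 3)
  H: 0 (length 1)
  E: 101 (length 3)
  I: 11 (length 2)
Average code length: 97/59 = 1.6441 bits/symbol


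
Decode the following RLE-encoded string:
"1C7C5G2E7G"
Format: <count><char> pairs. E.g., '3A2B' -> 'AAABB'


Expanding each <count><char> pair:
  1C -> 'C'
  7C -> 'CCCCCCC'
  5G -> 'GGGGG'
  2E -> 'EE'
  7G -> 'GGGGGGG'

Decoded = CCCCCCCCGGGGGEEGGGGGGG


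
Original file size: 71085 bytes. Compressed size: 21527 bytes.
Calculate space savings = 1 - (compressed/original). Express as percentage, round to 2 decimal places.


ratio = compressed/original = 21527/71085 = 0.302835
savings = 1 - ratio = 1 - 0.302835 = 0.697165
as a percentage: 0.697165 * 100 = 69.72%

Space savings = 1 - 21527/71085 = 69.72%


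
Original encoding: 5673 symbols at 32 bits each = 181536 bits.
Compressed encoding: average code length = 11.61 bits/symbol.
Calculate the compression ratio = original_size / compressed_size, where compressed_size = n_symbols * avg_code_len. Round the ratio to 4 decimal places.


original_size = n_symbols * orig_bits = 5673 * 32 = 181536 bits
compressed_size = n_symbols * avg_code_len = 5673 * 11.61 = 65863.53 bits
ratio = original_size / compressed_size = 181536 / 65863.53 = 2.7562

Compression ratio = 2.7562


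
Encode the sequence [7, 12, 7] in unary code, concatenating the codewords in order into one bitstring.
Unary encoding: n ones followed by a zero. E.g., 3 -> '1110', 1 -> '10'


Encode each number as n ones followed by a terminating 0:
  7 -> 11111110 (8 bits)
  12 -> 1111111111110 (13 bits)
  7 -> 11111110 (8 bits)
Total length = 8 + 13 + 8 = 29 bits.

Unary([7, 12, 7]) = 11111110111111111111011111110 (29 bits)


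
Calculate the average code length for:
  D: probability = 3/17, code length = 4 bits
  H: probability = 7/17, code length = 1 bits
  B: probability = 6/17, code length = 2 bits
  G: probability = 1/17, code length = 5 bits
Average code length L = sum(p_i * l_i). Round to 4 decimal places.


Weighted contributions p_i * l_i:
  D: (3/17) * 4 = 12/17
  H: (7/17) * 1 = 7/17
  B: (6/17) * 2 = 12/17
  G: (1/17) * 5 = 5/17
Sum = (12 + 7 + 12 + 5)/17 = 36/17

L = 36/17 = 2.1176 bits/symbol


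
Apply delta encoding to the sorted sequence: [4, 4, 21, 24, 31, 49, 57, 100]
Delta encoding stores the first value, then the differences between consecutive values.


First value: 4
Deltas:
  4 - 4 = 0
  21 - 4 = 17
  24 - 21 = 3
  31 - 24 = 7
  49 - 31 = 18
  57 - 49 = 8
  100 - 57 = 43


Delta encoded: [4, 0, 17, 3, 7, 18, 8, 43]


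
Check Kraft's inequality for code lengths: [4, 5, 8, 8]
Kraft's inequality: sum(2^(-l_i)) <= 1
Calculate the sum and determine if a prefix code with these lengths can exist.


Sum = 2^(-4) + 2^(-5) + 2^(-8) + 2^(-8)
    = 0.0625 + 0.03125 + 0.00390625 + 0.00390625
    = 26/256 = 0.1015625
Since 0.1015625 <= 1, Kraft's inequality IS satisfied.
A prefix code with these lengths CAN exist.

Kraft sum = 0.1015625. Satisfied.


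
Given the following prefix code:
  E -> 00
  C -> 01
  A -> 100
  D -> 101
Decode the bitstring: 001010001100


Decoding step by step:
Bits 00 -> E
Bits 101 -> D
Bits 00 -> E
Bits 01 -> C
Bits 100 -> A


Decoded message: EDECA


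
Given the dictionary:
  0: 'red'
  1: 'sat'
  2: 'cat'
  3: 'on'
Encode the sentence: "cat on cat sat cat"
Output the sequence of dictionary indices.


Look up each word in the dictionary:
  'cat' -> 2
  'on' -> 3
  'cat' -> 2
  'sat' -> 1
  'cat' -> 2

Encoded: [2, 3, 2, 1, 2]


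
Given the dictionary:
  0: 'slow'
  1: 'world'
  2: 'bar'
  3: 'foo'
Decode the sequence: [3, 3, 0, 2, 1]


Look up each index in the dictionary:
  3 -> 'foo'
  3 -> 'foo'
  0 -> 'slow'
  2 -> 'bar'
  1 -> 'world'

Decoded: "foo foo slow bar world"


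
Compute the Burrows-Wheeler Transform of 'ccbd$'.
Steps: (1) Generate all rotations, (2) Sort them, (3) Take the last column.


Rotations (sorted):
  0: $ccbd -> last char: d
  1: bd$cc -> last char: c
  2: cbd$c -> last char: c
  3: ccbd$ -> last char: $
  4: d$ccb -> last char: b


BWT = dcc$b


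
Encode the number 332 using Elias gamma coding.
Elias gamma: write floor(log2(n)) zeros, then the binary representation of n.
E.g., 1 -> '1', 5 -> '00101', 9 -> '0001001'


num_bits = floor(log2(332)) + 1 = 9
leading_zeros = num_bits - 1 = 8
binary(332) = 101001100

Elias gamma(332) = '00000000' + '101001100' = 00000000101001100 (17 bits)


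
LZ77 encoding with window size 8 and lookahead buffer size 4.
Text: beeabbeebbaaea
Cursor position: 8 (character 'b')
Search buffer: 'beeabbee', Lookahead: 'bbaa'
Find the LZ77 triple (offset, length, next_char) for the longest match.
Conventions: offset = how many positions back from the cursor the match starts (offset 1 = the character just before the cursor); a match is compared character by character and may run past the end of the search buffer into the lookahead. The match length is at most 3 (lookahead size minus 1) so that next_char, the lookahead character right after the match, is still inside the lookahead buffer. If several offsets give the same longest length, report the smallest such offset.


Try each offset into the search buffer:
  offset=1 (pos 7, char 'e'): match length 0
  offset=2 (pos 6, char 'e'): match length 0
  offset=3 (pos 5, char 'b'): match length 1
  offset=4 (pos 4, char 'b'): match length 2
  offset=5 (pos 3, char 'a'): match length 0
  offset=6 (pos 2, char 'e'): match length 0
  offset=7 (pos 1, char 'e'): match length 0
  offset=8 (pos 0, char 'b'): match length 1
Longest match has length 2 at offset 4.
next_char = character at position 8 + 2 = 10 -> 'a'

Best match: offset=4, length=2 (matching 'bb' starting at position 4)
LZ77 triple: (4, 2, 'a')


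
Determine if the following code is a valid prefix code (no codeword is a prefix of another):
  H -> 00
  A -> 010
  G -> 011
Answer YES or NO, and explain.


Checking each pair (does one codeword prefix another?):
  H='00' vs A='010': no prefix
  H='00' vs G='011': no prefix
  A='010' vs H='00': no prefix
  A='010' vs G='011': no prefix
  G='011' vs H='00': no prefix
  G='011' vs A='010': no prefix
No violation found over all pairs.

YES -- this is a valid prefix code. No codeword is a prefix of any other codeword.


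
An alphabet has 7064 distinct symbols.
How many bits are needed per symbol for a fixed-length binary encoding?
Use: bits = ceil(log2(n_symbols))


log2(7064) = 12.7863
Bracket: 2^12 = 4096 < 7064 <= 2^13 = 8192
So ceil(log2(7064)) = 13

bits = ceil(log2(7064)) = ceil(12.7863) = 13 bits


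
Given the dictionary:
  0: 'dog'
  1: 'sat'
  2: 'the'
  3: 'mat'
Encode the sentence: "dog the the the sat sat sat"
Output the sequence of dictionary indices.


Look up each word in the dictionary:
  'dog' -> 0
  'the' -> 2
  'the' -> 2
  'the' -> 2
  'sat' -> 1
  'sat' -> 1
  'sat' -> 1

Encoded: [0, 2, 2, 2, 1, 1, 1]


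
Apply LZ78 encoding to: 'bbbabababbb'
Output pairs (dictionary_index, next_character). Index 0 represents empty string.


LZ78 encoding steps:
Dictionary: {0: ''}
Step 1: w='' (idx 0), next='b' -> output (0, 'b'), add 'b' as idx 1
Step 2: w='b' (idx 1), next='b' -> output (1, 'b'), add 'bb' as idx 2
Step 3: w='' (idx 0), next='a' -> output (0, 'a'), add 'a' as idx 3
Step 4: w='b' (idx 1), next='a' -> output (1, 'a'), add 'ba' as idx 4
Step 5: w='ba' (idx 4), next='b' -> output (4, 'b'), add 'bab' as idx 5
Step 6: w='bb' (idx 2), end of input -> output (2, '')


Encoded: [(0, 'b'), (1, 'b'), (0, 'a'), (1, 'a'), (4, 'b'), (2, '')]


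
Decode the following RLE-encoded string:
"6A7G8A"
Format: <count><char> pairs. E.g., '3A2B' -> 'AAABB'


Expanding each <count><char> pair:
  6A -> 'AAAAAA'
  7G -> 'GGGGGGG'
  8A -> 'AAAAAAAA'

Decoded = AAAAAAGGGGGGGAAAAAAAA


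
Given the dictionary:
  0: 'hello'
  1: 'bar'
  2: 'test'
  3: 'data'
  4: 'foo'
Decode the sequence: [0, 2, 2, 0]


Look up each index in the dictionary:
  0 -> 'hello'
  2 -> 'test'
  2 -> 'test'
  0 -> 'hello'

Decoded: "hello test test hello"


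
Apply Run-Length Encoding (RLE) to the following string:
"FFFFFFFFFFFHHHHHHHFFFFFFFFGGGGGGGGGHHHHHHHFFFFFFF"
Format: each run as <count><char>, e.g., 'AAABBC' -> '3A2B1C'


Scanning runs left to right:
  i=0: run of 'F' x 11 -> '11F'
  i=11: run of 'H' x 7 -> '7H'
  i=18: run of 'F' x 8 -> '8F'
  i=26: run of 'G' x 9 -> '9G'
  i=35: run of 'H' x 7 -> '7H'
  i=42: run of 'F' x 7 -> '7F'

RLE = 11F7H8F9G7H7F


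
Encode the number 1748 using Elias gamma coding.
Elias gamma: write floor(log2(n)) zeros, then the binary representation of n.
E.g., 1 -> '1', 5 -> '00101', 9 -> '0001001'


num_bits = floor(log2(1748)) + 1 = 11
leading_zeros = num_bits - 1 = 10
binary(1748) = 11011010100

Elias gamma(1748) = '0000000000' + '11011010100' = 000000000011011010100 (21 bits)


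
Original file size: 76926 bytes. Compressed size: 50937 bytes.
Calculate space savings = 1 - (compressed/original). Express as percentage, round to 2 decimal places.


ratio = compressed/original = 50937/76926 = 0.662156
savings = 1 - ratio = 1 - 0.662156 = 0.337844
as a percentage: 0.337844 * 100 = 33.78%

Space savings = 1 - 50937/76926 = 33.78%


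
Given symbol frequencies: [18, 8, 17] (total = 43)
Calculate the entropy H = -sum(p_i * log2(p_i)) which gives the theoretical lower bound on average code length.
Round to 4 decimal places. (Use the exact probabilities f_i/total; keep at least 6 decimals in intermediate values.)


Per-symbol terms -p_i * log2(p_i) with p_i = f_i/43:
  p = 18/43 = 0.418605: log2(p) = -1.256340, -p*log2(p) = 0.525910
  p = 8/43 = 0.186047: log2(p) = -2.426265, -p*log2(p) = 0.451398
  p = 17/43 = 0.395349: log2(p) = -1.338802, -p*log2(p) = 0.529294
H = 0.525910 + 0.451398 + 0.529294 = 1.506602

H = 1.5066 bits/symbol


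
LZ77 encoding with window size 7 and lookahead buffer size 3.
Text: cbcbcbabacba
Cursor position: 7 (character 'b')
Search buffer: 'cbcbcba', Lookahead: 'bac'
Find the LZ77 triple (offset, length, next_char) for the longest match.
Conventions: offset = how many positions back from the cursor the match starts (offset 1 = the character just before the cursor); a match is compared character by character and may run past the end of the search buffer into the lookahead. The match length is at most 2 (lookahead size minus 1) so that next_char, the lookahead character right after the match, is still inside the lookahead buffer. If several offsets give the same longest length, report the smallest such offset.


Try each offset into the search buffer:
  offset=1 (pos 6, char 'a'): match length 0
  offset=2 (pos 5, char 'b'): match length 2
  offset=3 (pos 4, char 'c'): match length 0
  offset=4 (pos 3, char 'b'): match length 1
  offset=5 (pos 2, char 'c'): match length 0
  offset=6 (pos 1, char 'b'): match length 1
  offset=7 (pos 0, char 'c'): match length 0
Longest match has length 2 at offset 2.
next_char = character at position 7 + 2 = 9 -> 'c'

Best match: offset=2, length=2 (matching 'ba' starting at position 5)
LZ77 triple: (2, 2, 'c')


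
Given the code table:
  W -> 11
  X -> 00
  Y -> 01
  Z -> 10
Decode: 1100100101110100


Decoding:
11 -> W
00 -> X
10 -> Z
01 -> Y
01 -> Y
11 -> W
01 -> Y
00 -> X


Result: WXZYYWYX


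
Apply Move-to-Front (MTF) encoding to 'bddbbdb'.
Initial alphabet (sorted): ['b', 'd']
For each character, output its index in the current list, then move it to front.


MTF encoding:
'b': index 0 in ['b', 'd'] -> ['b', 'd']
'd': index 1 in ['b', 'd'] -> ['d', 'b']
'd': index 0 in ['d', 'b'] -> ['d', 'b']
'b': index 1 in ['d', 'b'] -> ['b', 'd']
'b': index 0 in ['b', 'd'] -> ['b', 'd']
'd': index 1 in ['b', 'd'] -> ['d', 'b']
'b': index 1 in ['d', 'b'] -> ['b', 'd']


Output: [0, 1, 0, 1, 0, 1, 1]


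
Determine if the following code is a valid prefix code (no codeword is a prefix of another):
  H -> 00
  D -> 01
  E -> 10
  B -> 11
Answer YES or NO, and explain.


Checking each pair (does one codeword prefix another?):
  H='00' vs D='01': no prefix
  H='00' vs E='10': no prefix
  H='00' vs B='11': no prefix
  D='01' vs H='00': no prefix
  D='01' vs E='10': no prefix
  D='01' vs B='11': no prefix
  E='10' vs H='00': no prefix
  E='10' vs D='01': no prefix
  E='10' vs B='11': no prefix
  B='11' vs H='00': no prefix
  B='11' vs D='01': no prefix
  B='11' vs E='10': no prefix
No violation found over all pairs.

YES -- this is a valid prefix code. No codeword is a prefix of any other codeword.


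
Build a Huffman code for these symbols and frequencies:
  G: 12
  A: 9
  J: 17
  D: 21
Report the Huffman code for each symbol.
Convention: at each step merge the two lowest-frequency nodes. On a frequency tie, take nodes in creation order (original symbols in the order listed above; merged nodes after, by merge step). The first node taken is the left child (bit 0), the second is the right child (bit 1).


Huffman tree construction:
Step 1: Merge A(9) + G(12) = 21
Step 2: Merge J(17) + D(21) = 38
Step 3: Merge (A+G)(21) + (J+D)(38) = 59
Read each symbol's code off the tree from the root (left child = 0, right child = 1).

Codes:
  G: 01 (length 2)
  A: 00 (length 2)
  J: 10 (length 2)
  D: 11 (length 2)
Average code length: 118/59 = 2.0000 bits/symbol


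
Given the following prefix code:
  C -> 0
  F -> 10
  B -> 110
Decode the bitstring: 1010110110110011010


Decoding step by step:
Bits 10 -> F
Bits 10 -> F
Bits 110 -> B
Bits 110 -> B
Bits 110 -> B
Bits 0 -> C
Bits 110 -> B
Bits 10 -> F


Decoded message: FFBBBCBF


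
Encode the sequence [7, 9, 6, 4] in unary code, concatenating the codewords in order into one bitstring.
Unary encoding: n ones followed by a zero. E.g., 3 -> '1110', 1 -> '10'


Encode each number as n ones followed by a terminating 0:
  7 -> 11111110 (8 bits)
  9 -> 1111111110 (10 bits)
  6 -> 1111110 (7 bits)
  4 -> 11110 (5 bits)
Total length = 8 + 10 + 7 + 5 = 30 bits.

Unary([7, 9, 6, 4]) = 111111101111111110111111011110 (30 bits)


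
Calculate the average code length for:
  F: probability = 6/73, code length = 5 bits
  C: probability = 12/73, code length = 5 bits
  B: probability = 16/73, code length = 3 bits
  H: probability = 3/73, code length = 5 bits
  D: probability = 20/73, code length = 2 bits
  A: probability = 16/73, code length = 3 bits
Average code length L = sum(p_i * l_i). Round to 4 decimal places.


Weighted contributions p_i * l_i:
  F: (6/73) * 5 = 30/73
  C: (12/73) * 5 = 60/73
  B: (16/73) * 3 = 48/73
  H: (3/73) * 5 = 15/73
  D: (20/73) * 2 = 40/73
  A: (16/73) * 3 = 48/73
Sum = (30 + 60 + 48 + 15 + 40 + 48)/73 = 241/73

L = 241/73 = 3.3014 bits/symbol


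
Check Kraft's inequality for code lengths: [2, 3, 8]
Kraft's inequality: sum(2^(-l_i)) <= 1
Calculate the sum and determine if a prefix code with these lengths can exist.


Sum = 2^(-2) + 2^(-3) + 2^(-8)
    = 0.25 + 0.125 + 0.00390625
    = 97/256 = 0.37890625
Since 0.37890625 <= 1, Kraft's inequality IS satisfied.
A prefix code with these lengths CAN exist.

Kraft sum = 0.37890625. Satisfied.


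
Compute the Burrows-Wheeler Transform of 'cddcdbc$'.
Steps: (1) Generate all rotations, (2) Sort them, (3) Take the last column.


Rotations (sorted):
  0: $cddcdbc -> last char: c
  1: bc$cddcd -> last char: d
  2: c$cddcdb -> last char: b
  3: cdbc$cdd -> last char: d
  4: cddcdbc$ -> last char: $
  5: dbc$cddc -> last char: c
  6: dcdbc$cd -> last char: d
  7: ddcdbc$c -> last char: c


BWT = cdbd$cdc


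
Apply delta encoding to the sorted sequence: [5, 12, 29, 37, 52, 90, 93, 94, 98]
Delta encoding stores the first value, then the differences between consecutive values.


First value: 5
Deltas:
  12 - 5 = 7
  29 - 12 = 17
  37 - 29 = 8
  52 - 37 = 15
  90 - 52 = 38
  93 - 90 = 3
  94 - 93 = 1
  98 - 94 = 4


Delta encoded: [5, 7, 17, 8, 15, 38, 3, 1, 4]


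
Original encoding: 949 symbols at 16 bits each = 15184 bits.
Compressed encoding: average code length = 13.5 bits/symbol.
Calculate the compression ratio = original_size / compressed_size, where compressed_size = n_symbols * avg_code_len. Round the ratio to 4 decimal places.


original_size = n_symbols * orig_bits = 949 * 16 = 15184 bits
compressed_size = n_symbols * avg_code_len = 949 * 13.5 = 12811.5 bits
ratio = original_size / compressed_size = 15184 / 12811.5 = 1.1852

Compression ratio = 1.1852


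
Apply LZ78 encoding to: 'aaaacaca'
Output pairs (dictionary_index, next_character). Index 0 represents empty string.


LZ78 encoding steps:
Dictionary: {0: ''}
Step 1: w='' (idx 0), next='a' -> output (0, 'a'), add 'a' as idx 1
Step 2: w='a' (idx 1), next='a' -> output (1, 'a'), add 'aa' as idx 2
Step 3: w='a' (idx 1), next='c' -> output (1, 'c'), add 'ac' as idx 3
Step 4: w='ac' (idx 3), next='a' -> output (3, 'a'), add 'aca' as idx 4


Encoded: [(0, 'a'), (1, 'a'), (1, 'c'), (3, 'a')]


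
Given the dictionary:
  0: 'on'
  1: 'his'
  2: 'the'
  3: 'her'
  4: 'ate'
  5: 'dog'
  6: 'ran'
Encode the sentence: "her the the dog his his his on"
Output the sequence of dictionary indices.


Look up each word in the dictionary:
  'her' -> 3
  'the' -> 2
  'the' -> 2
  'dog' -> 5
  'his' -> 1
  'his' -> 1
  'his' -> 1
  'on' -> 0

Encoded: [3, 2, 2, 5, 1, 1, 1, 0]


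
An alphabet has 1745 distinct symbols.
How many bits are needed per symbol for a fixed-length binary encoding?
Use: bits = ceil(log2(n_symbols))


log2(1745) = 10.769
Bracket: 2^10 = 1024 < 1745 <= 2^11 = 2048
So ceil(log2(1745)) = 11

bits = ceil(log2(1745)) = ceil(10.769) = 11 bits


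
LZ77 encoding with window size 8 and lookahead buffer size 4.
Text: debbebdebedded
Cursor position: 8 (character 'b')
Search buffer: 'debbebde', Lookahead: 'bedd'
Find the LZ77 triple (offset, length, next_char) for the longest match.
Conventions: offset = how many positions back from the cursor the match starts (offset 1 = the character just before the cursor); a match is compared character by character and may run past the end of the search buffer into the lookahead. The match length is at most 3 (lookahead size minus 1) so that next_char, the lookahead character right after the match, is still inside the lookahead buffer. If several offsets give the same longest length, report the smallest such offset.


Try each offset into the search buffer:
  offset=1 (pos 7, char 'e'): match length 0
  offset=2 (pos 6, char 'd'): match length 0
  offset=3 (pos 5, char 'b'): match length 1
  offset=4 (pos 4, char 'e'): match length 0
  offset=5 (pos 3, char 'b'): match length 2
  offset=6 (pos 2, char 'b'): match length 1
  offset=7 (pos 1, char 'e'): match length 0
  offset=8 (pos 0, char 'd'): match length 0
Longest match has length 2 at offset 5.
next_char = character at position 8 + 2 = 10 -> 'd'

Best match: offset=5, length=2 (matching 'be' starting at position 3)
LZ77 triple: (5, 2, 'd')


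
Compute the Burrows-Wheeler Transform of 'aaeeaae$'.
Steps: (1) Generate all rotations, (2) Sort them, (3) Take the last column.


Rotations (sorted):
  0: $aaeeaae -> last char: e
  1: aae$aaee -> last char: e
  2: aaeeaae$ -> last char: $
  3: ae$aaeea -> last char: a
  4: aeeaae$a -> last char: a
  5: e$aaeeaa -> last char: a
  6: eaae$aae -> last char: e
  7: eeaae$aa -> last char: a


BWT = ee$aaaea


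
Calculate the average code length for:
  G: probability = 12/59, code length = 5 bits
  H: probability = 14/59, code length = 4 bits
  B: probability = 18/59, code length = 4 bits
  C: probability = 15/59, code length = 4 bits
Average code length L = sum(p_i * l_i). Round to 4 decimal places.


Weighted contributions p_i * l_i:
  G: (12/59) * 5 = 60/59
  H: (14/59) * 4 = 56/59
  B: (18/59) * 4 = 72/59
  C: (15/59) * 4 = 60/59
Sum = (60 + 56 + 72 + 60)/59 = 248/59

L = 248/59 = 4.2034 bits/symbol


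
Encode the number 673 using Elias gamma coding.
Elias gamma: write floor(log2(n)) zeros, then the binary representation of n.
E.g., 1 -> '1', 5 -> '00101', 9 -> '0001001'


num_bits = floor(log2(673)) + 1 = 10
leading_zeros = num_bits - 1 = 9
binary(673) = 1010100001

Elias gamma(673) = '000000000' + '1010100001' = 0000000001010100001 (19 bits)


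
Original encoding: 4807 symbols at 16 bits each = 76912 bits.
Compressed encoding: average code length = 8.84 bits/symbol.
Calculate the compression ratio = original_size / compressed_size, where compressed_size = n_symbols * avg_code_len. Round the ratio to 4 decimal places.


original_size = n_symbols * orig_bits = 4807 * 16 = 76912 bits
compressed_size = n_symbols * avg_code_len = 4807 * 8.84 = 42493.88 bits
ratio = original_size / compressed_size = 76912 / 42493.88 = 1.81

Compression ratio = 1.81


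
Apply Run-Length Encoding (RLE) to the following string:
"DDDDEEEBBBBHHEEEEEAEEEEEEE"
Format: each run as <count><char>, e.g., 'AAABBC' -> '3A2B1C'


Scanning runs left to right:
  i=0: run of 'D' x 4 -> '4D'
  i=4: run of 'E' x 3 -> '3E'
  i=7: run of 'B' x 4 -> '4B'
  i=11: run of 'H' x 2 -> '2H'
  i=13: run of 'E' x 5 -> '5E'
  i=18: run of 'A' x 1 -> '1A'
  i=19: run of 'E' x 7 -> '7E'

RLE = 4D3E4B2H5E1A7E


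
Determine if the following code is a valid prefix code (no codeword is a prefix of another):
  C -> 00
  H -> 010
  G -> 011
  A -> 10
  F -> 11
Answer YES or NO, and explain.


Checking each pair (does one codeword prefix another?):
  C='00' vs H='010': no prefix
  C='00' vs G='011': no prefix
  C='00' vs A='10': no prefix
  C='00' vs F='11': no prefix
  H='010' vs C='00': no prefix
  H='010' vs G='011': no prefix
  H='010' vs A='10': no prefix
  H='010' vs F='11': no prefix
  G='011' vs C='00': no prefix
  G='011' vs H='010': no prefix
  G='011' vs A='10': no prefix
  G='011' vs F='11': no prefix
  A='10' vs C='00': no prefix
  A='10' vs H='010': no prefix
  A='10' vs G='011': no prefix
  A='10' vs F='11': no prefix
  F='11' vs C='00': no prefix
  F='11' vs H='010': no prefix
  F='11' vs G='011': no prefix
  F='11' vs A='10': no prefix
No violation found over all pairs.

YES -- this is a valid prefix code. No codeword is a prefix of any other codeword.


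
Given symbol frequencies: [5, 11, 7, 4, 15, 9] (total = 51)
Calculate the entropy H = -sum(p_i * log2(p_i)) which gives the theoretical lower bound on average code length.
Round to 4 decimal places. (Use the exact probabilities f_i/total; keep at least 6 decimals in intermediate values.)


Per-symbol terms -p_i * log2(p_i) with p_i = f_i/51:
  p = 5/51 = 0.098039: log2(p) = -3.350497, -p*log2(p) = 0.328480
  p = 11/51 = 0.215686: log2(p) = -2.212994, -p*log2(p) = 0.477312
  p = 7/51 = 0.137255: log2(p) = -2.865070, -p*log2(p) = 0.393245
  p = 4/51 = 0.078431: log2(p) = -3.672425, -p*log2(p) = 0.288033
  p = 15/51 = 0.294118: log2(p) = -1.765535, -p*log2(p) = 0.519275
  p = 9/51 = 0.176471: log2(p) = -2.502500, -p*log2(p) = 0.441618
H = 0.328480 + 0.477312 + 0.393245 + 0.288033 + 0.519275 + 0.441618 = 2.447963

H = 2.448 bits/symbol


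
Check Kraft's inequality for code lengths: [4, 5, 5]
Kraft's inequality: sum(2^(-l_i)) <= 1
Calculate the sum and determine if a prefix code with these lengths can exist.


Sum = 2^(-4) + 2^(-5) + 2^(-5)
    = 0.0625 + 0.03125 + 0.03125
    = 4/32 = 0.125
Since 0.125 <= 1, Kraft's inequality IS satisfied.
A prefix code with these lengths CAN exist.

Kraft sum = 0.125. Satisfied.


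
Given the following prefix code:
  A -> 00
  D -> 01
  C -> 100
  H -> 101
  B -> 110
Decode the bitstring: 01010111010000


Decoding step by step:
Bits 01 -> D
Bits 01 -> D
Bits 01 -> D
Bits 110 -> B
Bits 100 -> C
Bits 00 -> A


Decoded message: DDDBCA


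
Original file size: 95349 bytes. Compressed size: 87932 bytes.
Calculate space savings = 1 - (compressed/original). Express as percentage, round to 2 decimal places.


ratio = compressed/original = 87932/95349 = 0.922212
savings = 1 - ratio = 1 - 0.922212 = 0.077788
as a percentage: 0.077788 * 100 = 7.78%

Space savings = 1 - 87932/95349 = 7.78%


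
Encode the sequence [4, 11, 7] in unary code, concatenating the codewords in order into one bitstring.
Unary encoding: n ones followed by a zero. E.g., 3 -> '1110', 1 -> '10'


Encode each number as n ones followed by a terminating 0:
  4 -> 11110 (5 bits)
  11 -> 111111111110 (12 bits)
  7 -> 11111110 (8 bits)
Total length = 5 + 12 + 8 = 25 bits.

Unary([4, 11, 7]) = 1111011111111111011111110 (25 bits)


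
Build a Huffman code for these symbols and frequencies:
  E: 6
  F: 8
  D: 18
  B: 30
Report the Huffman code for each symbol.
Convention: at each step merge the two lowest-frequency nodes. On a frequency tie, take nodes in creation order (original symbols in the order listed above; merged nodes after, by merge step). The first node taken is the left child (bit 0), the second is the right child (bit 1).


Huffman tree construction:
Step 1: Merge E(6) + F(8) = 14
Step 2: Merge (E+F)(14) + D(18) = 32
Step 3: Merge B(30) + ((E+F)+D)(32) = 62
Read each symbol's code off the tree from the root (left child = 0, right child = 1).

Codes:
  E: 100 (length 3)
  F: 101 (length 3)
  D: 11 (length 2)
  B: 0 (length 1)
Average code length: 108/62 = 1.7419 bits/symbol


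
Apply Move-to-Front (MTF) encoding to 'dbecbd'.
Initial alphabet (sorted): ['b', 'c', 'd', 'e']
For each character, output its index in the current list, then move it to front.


MTF encoding:
'd': index 2 in ['b', 'c', 'd', 'e'] -> ['d', 'b', 'c', 'e']
'b': index 1 in ['d', 'b', 'c', 'e'] -> ['b', 'd', 'c', 'e']
'e': index 3 in ['b', 'd', 'c', 'e'] -> ['e', 'b', 'd', 'c']
'c': index 3 in ['e', 'b', 'd', 'c'] -> ['c', 'e', 'b', 'd']
'b': index 2 in ['c', 'e', 'b', 'd'] -> ['b', 'c', 'e', 'd']
'd': index 3 in ['b', 'c', 'e', 'd'] -> ['d', 'b', 'c', 'e']


Output: [2, 1, 3, 3, 2, 3]


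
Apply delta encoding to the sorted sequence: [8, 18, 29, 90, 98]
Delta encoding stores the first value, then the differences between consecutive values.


First value: 8
Deltas:
  18 - 8 = 10
  29 - 18 = 11
  90 - 29 = 61
  98 - 90 = 8


Delta encoded: [8, 10, 11, 61, 8]


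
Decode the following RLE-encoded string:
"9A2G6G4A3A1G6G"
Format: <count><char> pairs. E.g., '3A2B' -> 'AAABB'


Expanding each <count><char> pair:
  9A -> 'AAAAAAAAA'
  2G -> 'GG'
  6G -> 'GGGGGG'
  4A -> 'AAAA'
  3A -> 'AAA'
  1G -> 'G'
  6G -> 'GGGGGG'

Decoded = AAAAAAAAAGGGGGGGGAAAAAAAGGGGGGG


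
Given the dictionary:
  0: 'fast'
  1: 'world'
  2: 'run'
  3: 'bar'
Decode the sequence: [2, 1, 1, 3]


Look up each index in the dictionary:
  2 -> 'run'
  1 -> 'world'
  1 -> 'world'
  3 -> 'bar'

Decoded: "run world world bar"


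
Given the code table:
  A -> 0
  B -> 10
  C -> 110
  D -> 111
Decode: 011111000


Decoding:
0 -> A
111 -> D
110 -> C
0 -> A
0 -> A


Result: ADCAA


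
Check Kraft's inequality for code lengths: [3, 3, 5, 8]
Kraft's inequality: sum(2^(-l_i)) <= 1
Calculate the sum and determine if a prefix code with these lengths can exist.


Sum = 2^(-3) + 2^(-3) + 2^(-5) + 2^(-8)
    = 0.125 + 0.125 + 0.03125 + 0.00390625
    = 73/256 = 0.28515625
Since 0.28515625 <= 1, Kraft's inequality IS satisfied.
A prefix code with these lengths CAN exist.

Kraft sum = 0.28515625. Satisfied.


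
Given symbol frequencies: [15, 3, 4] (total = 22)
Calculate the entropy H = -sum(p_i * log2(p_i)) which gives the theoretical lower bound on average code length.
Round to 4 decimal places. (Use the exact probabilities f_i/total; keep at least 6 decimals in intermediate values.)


Per-symbol terms -p_i * log2(p_i) with p_i = f_i/22:
  p = 15/22 = 0.681818: log2(p) = -0.552541, -p*log2(p) = 0.376733
  p = 3/22 = 0.136364: log2(p) = -2.874469, -p*log2(p) = 0.391973
  p = 4/22 = 0.181818: log2(p) = -2.459432, -p*log2(p) = 0.447169
H = 0.376733 + 0.391973 + 0.447169 = 1.215875

H = 1.2159 bits/symbol


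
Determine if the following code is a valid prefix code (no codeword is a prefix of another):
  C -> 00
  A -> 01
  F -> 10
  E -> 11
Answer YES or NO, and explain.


Checking each pair (does one codeword prefix another?):
  C='00' vs A='01': no prefix
  C='00' vs F='10': no prefix
  C='00' vs E='11': no prefix
  A='01' vs C='00': no prefix
  A='01' vs F='10': no prefix
  A='01' vs E='11': no prefix
  F='10' vs C='00': no prefix
  F='10' vs A='01': no prefix
  F='10' vs E='11': no prefix
  E='11' vs C='00': no prefix
  E='11' vs A='01': no prefix
  E='11' vs F='10': no prefix
No violation found over all pairs.

YES -- this is a valid prefix code. No codeword is a prefix of any other codeword.


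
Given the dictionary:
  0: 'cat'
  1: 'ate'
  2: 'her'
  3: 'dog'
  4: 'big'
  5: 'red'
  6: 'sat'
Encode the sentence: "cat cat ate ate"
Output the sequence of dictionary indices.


Look up each word in the dictionary:
  'cat' -> 0
  'cat' -> 0
  'ate' -> 1
  'ate' -> 1

Encoded: [0, 0, 1, 1]


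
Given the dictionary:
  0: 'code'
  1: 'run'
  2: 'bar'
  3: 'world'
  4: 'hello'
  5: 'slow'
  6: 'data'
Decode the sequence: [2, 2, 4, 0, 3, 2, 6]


Look up each index in the dictionary:
  2 -> 'bar'
  2 -> 'bar'
  4 -> 'hello'
  0 -> 'code'
  3 -> 'world'
  2 -> 'bar'
  6 -> 'data'

Decoded: "bar bar hello code world bar data"


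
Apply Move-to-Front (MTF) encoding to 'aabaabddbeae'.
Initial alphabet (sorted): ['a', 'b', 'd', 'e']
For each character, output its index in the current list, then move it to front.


MTF encoding:
'a': index 0 in ['a', 'b', 'd', 'e'] -> ['a', 'b', 'd', 'e']
'a': index 0 in ['a', 'b', 'd', 'e'] -> ['a', 'b', 'd', 'e']
'b': index 1 in ['a', 'b', 'd', 'e'] -> ['b', 'a', 'd', 'e']
'a': index 1 in ['b', 'a', 'd', 'e'] -> ['a', 'b', 'd', 'e']
'a': index 0 in ['a', 'b', 'd', 'e'] -> ['a', 'b', 'd', 'e']
'b': index 1 in ['a', 'b', 'd', 'e'] -> ['b', 'a', 'd', 'e']
'd': index 2 in ['b', 'a', 'd', 'e'] -> ['d', 'b', 'a', 'e']
'd': index 0 in ['d', 'b', 'a', 'e'] -> ['d', 'b', 'a', 'e']
'b': index 1 in ['d', 'b', 'a', 'e'] -> ['b', 'd', 'a', 'e']
'e': index 3 in ['b', 'd', 'a', 'e'] -> ['e', 'b', 'd', 'a']
'a': index 3 in ['e', 'b', 'd', 'a'] -> ['a', 'e', 'b', 'd']
'e': index 1 in ['a', 'e', 'b', 'd'] -> ['e', 'a', 'b', 'd']


Output: [0, 0, 1, 1, 0, 1, 2, 0, 1, 3, 3, 1]


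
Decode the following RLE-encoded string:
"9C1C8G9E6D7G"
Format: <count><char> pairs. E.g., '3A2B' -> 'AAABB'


Expanding each <count><char> pair:
  9C -> 'CCCCCCCCC'
  1C -> 'C'
  8G -> 'GGGGGGGG'
  9E -> 'EEEEEEEEE'
  6D -> 'DDDDDD'
  7G -> 'GGGGGGG'

Decoded = CCCCCCCCCCGGGGGGGGEEEEEEEEEDDDDDDGGGGGGG


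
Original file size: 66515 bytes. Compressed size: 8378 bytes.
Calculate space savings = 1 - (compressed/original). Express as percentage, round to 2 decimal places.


ratio = compressed/original = 8378/66515 = 0.125957
savings = 1 - ratio = 1 - 0.125957 = 0.874043
as a percentage: 0.874043 * 100 = 87.4%

Space savings = 1 - 8378/66515 = 87.4%


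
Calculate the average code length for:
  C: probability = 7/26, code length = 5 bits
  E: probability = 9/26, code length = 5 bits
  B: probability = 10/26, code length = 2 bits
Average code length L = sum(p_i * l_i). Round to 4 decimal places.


Weighted contributions p_i * l_i:
  C: (7/26) * 5 = 35/26
  E: (9/26) * 5 = 45/26
  B: (10/26) * 2 = 20/26
Sum = (35 + 45 + 20)/26 = 100/26

L = 100/26 = 3.8462 bits/symbol


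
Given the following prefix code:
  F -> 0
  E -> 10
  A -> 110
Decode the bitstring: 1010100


Decoding step by step:
Bits 10 -> E
Bits 10 -> E
Bits 10 -> E
Bits 0 -> F


Decoded message: EEEF


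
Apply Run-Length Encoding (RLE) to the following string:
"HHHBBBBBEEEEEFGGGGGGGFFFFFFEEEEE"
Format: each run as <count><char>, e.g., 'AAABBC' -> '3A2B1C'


Scanning runs left to right:
  i=0: run of 'H' x 3 -> '3H'
  i=3: run of 'B' x 5 -> '5B'
  i=8: run of 'E' x 5 -> '5E'
  i=13: run of 'F' x 1 -> '1F'
  i=14: run of 'G' x 7 -> '7G'
  i=21: run of 'F' x 6 -> '6F'
  i=27: run of 'E' x 5 -> '5E'

RLE = 3H5B5E1F7G6F5E


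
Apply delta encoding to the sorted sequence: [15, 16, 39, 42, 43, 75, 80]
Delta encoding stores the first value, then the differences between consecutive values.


First value: 15
Deltas:
  16 - 15 = 1
  39 - 16 = 23
  42 - 39 = 3
  43 - 42 = 1
  75 - 43 = 32
  80 - 75 = 5


Delta encoded: [15, 1, 23, 3, 1, 32, 5]


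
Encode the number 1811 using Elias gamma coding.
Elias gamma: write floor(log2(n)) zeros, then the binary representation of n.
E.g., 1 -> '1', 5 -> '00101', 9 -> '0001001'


num_bits = floor(log2(1811)) + 1 = 11
leading_zeros = num_bits - 1 = 10
binary(1811) = 11100010011

Elias gamma(1811) = '0000000000' + '11100010011' = 000000000011100010011 (21 bits)


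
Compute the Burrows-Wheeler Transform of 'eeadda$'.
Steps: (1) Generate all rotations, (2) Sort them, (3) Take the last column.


Rotations (sorted):
  0: $eeadda -> last char: a
  1: a$eeadd -> last char: d
  2: adda$ee -> last char: e
  3: da$eead -> last char: d
  4: dda$eea -> last char: a
  5: eadda$e -> last char: e
  6: eeadda$ -> last char: $


BWT = adedae$


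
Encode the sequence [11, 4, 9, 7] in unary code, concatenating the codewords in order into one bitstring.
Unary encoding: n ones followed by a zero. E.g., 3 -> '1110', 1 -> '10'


Encode each number as n ones followed by a terminating 0:
  11 -> 111111111110 (12 bits)
  4 -> 11110 (5 bits)
  9 -> 1111111110 (10 bits)
  7 -> 11111110 (8 bits)
Total length = 12 + 5 + 10 + 8 = 35 bits.

Unary([11, 4, 9, 7]) = 11111111111011110111111111011111110 (35 bits)


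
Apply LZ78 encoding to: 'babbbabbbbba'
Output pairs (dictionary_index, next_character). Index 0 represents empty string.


LZ78 encoding steps:
Dictionary: {0: ''}
Step 1: w='' (idx 0), next='b' -> output (0, 'b'), add 'b' as idx 1
Step 2: w='' (idx 0), next='a' -> output (0, 'a'), add 'a' as idx 2
Step 3: w='b' (idx 1), next='b' -> output (1, 'b'), add 'bb' as idx 3
Step 4: w='b' (idx 1), next='a' -> output (1, 'a'), add 'ba' as idx 4
Step 5: w='bb' (idx 3), next='b' -> output (3, 'b'), add 'bbb' as idx 5
Step 6: w='bb' (idx 3), next='a' -> output (3, 'a'), add 'bba' as idx 6


Encoded: [(0, 'b'), (0, 'a'), (1, 'b'), (1, 'a'), (3, 'b'), (3, 'a')]


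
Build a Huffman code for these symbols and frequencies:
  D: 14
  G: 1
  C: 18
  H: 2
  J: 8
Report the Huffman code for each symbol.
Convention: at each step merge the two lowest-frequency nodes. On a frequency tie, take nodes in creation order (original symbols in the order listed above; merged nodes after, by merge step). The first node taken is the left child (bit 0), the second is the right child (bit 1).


Huffman tree construction:
Step 1: Merge G(1) + H(2) = 3
Step 2: Merge (G+H)(3) + J(8) = 11
Step 3: Merge ((G+H)+J)(11) + D(14) = 25
Step 4: Merge C(18) + (((G+H)+J)+D)(25) = 43
Read each symbol's code off the tree from the root (left child = 0, right child = 1).

Codes:
  D: 11 (length 2)
  G: 1000 (length 4)
  C: 0 (length 1)
  H: 1001 (length 4)
  J: 101 (length 3)
Average code length: 82/43 = 1.9070 bits/symbol


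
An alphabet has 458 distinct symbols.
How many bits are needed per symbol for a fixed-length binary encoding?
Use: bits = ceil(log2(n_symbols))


log2(458) = 8.8392
Bracket: 2^8 = 256 < 458 <= 2^9 = 512
So ceil(log2(458)) = 9

bits = ceil(log2(458)) = ceil(8.8392) = 9 bits


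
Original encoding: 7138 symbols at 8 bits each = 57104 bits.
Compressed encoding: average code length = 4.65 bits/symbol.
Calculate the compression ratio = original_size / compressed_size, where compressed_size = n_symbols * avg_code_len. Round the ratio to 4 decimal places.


original_size = n_symbols * orig_bits = 7138 * 8 = 57104 bits
compressed_size = n_symbols * avg_code_len = 7138 * 4.65 = 33191.7 bits
ratio = original_size / compressed_size = 57104 / 33191.7 = 1.7204

Compression ratio = 1.7204


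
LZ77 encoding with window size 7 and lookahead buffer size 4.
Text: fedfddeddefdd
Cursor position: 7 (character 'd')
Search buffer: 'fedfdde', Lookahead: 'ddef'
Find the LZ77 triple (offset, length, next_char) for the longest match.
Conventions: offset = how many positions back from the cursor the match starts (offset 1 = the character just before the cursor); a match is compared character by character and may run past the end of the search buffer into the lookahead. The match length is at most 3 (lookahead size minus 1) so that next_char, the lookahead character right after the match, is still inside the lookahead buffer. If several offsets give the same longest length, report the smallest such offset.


Try each offset into the search buffer:
  offset=1 (pos 6, char 'e'): match length 0
  offset=2 (pos 5, char 'd'): match length 1
  offset=3 (pos 4, char 'd'): match length 3
  offset=4 (pos 3, char 'f'): match length 0
  offset=5 (pos 2, char 'd'): match length 1
  offset=6 (pos 1, char 'e'): match length 0
  offset=7 (pos 0, char 'f'): match length 0
Longest match has length 3 at offset 3.
next_char = character at position 7 + 3 = 10 -> 'f'

Best match: offset=3, length=3 (matching 'dde' starting at position 4)
LZ77 triple: (3, 3, 'f')
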